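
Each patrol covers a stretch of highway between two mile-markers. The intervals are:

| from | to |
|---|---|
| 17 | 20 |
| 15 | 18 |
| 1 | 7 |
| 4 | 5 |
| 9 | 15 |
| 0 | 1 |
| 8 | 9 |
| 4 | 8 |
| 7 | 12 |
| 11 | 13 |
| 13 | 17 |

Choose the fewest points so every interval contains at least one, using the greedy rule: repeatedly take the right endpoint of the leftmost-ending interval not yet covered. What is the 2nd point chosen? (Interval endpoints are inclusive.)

By right end: [0,1]  [4,5]  [1,7]  [4,8]  [8,9]  [7,12]  [11,13]  [9,15]  [13,17]  [15,18]  [17,20]
[0,1] uncovered → point at 1; [4,5] uncovered → point at 5; [8,9] uncovered → point at 9; [11,13] uncovered → point at 13; [15,18] uncovered → point at 18.
Points: 1, 5, 9, 13, 18 (5 total).

5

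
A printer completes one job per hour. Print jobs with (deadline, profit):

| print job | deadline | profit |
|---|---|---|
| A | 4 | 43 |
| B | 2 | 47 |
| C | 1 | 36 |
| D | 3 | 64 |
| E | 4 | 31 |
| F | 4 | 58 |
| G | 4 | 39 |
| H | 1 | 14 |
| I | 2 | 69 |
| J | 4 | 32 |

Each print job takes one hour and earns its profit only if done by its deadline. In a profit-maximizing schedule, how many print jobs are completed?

4

Profit order: I=69 D=64 F=58 B=47 A=43 G=39 C=36 J=32 E=31 H=14
Assign: I→slot 2, D→slot 3, F→slot 4, B→slot 1, A skipped, G skipped, C skipped, J skipped, E skipped, H skipped.
Slots: [1:B] [2:I] [3:D] [4:F]
4 of 10 scheduled.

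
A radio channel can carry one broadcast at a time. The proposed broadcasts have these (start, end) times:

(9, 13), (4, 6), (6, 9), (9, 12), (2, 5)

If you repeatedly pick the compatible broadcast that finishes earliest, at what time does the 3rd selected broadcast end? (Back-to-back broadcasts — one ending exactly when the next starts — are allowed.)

12

Sorted by end: (2,5)  (4,6)  (6,9)  (9,12)  (9,13)
take (2,5); take (6,9); take (9,12).
Selected: (2,5) (6,9) (9,12)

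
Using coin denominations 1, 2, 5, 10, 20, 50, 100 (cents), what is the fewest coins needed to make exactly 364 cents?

7

364 − 3×100→64 − 1×50→14 − 1×10→4 − 2×2→0
Total coins = 3 + 1 + 1 + 2 = 7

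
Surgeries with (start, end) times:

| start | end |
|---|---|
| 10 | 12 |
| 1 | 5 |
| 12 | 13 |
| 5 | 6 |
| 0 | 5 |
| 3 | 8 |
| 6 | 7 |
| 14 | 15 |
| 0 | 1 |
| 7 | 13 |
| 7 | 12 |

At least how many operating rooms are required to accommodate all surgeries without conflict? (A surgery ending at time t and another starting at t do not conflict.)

3

Count concurrent intervals with a sweep; the peak is the room count.
Events (time:±→running): 0:+→1 0:+→2 1:-→1 1:+→2 3:+→3 … peak 3.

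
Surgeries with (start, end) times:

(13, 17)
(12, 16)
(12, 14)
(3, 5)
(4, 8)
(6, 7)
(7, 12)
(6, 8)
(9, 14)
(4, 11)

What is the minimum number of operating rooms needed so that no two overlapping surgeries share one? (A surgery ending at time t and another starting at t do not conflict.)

starts: [3, 4, 4, 6, 6, 7, 9, 12, 12, 13]
ends:   [5, 7, 8, 8, 11, 12, 14, 14, 16, 17]
s3→1 s4→2 s4→3 e5→2 s6→3 s6→4  — peak 4.

4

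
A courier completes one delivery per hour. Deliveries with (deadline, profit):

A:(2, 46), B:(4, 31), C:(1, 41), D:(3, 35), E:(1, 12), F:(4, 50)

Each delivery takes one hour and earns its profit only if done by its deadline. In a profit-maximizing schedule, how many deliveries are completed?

4

Profit order: F=50 A=46 C=41 D=35 B=31 E=12
Assign: F→slot 4, A→slot 2, C→slot 1, D→slot 3, B skipped, E skipped.
Slots: [1:C] [2:A] [3:D] [4:F]
4 of 6 scheduled.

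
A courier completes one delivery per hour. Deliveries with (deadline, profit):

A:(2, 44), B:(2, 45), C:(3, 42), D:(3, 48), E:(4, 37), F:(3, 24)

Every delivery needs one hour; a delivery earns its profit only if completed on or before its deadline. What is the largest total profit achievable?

Take jobs in profit order; each goes to the latest open slot no later than its deadline.
By profit: D(d3,48), B(d2,45), A(d2,44), C(d3,42), E(d4,37), F(d3,24)
D→slot 3; B→slot 2; A→slot 1; C skipped; E→slot 4; F skipped.
Profit = 44 + 45 + 48 + 37 = 174

174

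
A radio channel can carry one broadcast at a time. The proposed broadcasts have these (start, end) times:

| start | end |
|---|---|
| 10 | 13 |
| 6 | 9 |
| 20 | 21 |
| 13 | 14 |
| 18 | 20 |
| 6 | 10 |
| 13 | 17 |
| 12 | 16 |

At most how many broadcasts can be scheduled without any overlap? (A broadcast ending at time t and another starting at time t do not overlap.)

5

By end time: (6,9), (6,10), (10,13), (13,14), (12,16), (13,17), (18,20), (20,21).
Pick (6,9); next start ≥ 9 → (10,13); next start ≥ 13 → (13,14); next start ≥ 14 → (18,20); next start ≥ 20 → (20,21).
Selected 5 broadcasts.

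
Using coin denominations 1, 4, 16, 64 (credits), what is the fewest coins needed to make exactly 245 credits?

Greedy: take as many of the largest coin as possible, then repeat with the remainder.
245 = 3×64 + 3×16 + 1×4 + 1×1
Total coins = 3 + 3 + 1 + 1 = 8

8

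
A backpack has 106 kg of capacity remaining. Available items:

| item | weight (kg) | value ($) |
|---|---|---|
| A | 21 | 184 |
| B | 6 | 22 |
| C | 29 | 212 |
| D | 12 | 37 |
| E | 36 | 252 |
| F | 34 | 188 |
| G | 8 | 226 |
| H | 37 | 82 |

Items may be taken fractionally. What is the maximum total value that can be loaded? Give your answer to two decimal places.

Order: G (226/8=28.25) > A (184/21=8.76) > C (212/29=7.31) > E (252/36=7.00) > F (188/34=5.53) > B (22/6=3.67) > D (37/12=3.08) > H (82/37=2.22)
Fill: take G (8 @ 226) → take A (21 @ 184) → take C (29 @ 212) → take E (36 @ 252) → take 12/34 of F → 66.35; 106/106 used.
Total value = 940.35

940.35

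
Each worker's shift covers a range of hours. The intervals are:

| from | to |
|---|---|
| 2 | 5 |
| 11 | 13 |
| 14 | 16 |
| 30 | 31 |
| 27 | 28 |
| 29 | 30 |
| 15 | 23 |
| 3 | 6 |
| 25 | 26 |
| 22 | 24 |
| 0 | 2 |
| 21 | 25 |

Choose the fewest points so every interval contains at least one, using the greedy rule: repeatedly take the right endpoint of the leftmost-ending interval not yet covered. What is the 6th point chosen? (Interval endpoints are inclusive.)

26

By right end: [0,2]  [2,5]  [3,6]  [11,13]  [14,16]  [15,23]  [22,24]  [21,25]  [25,26]  [27,28]  [29,30]  [30,31]
[0,2] uncovered → point at 2; [3,6] uncovered → point at 6; [11,13] uncovered → point at 13; [14,16] uncovered → point at 16; [22,24] uncovered → point at 24; [25,26] uncovered → point at 26; [27,28] uncovered → point at 28; [29,30] uncovered → point at 30.
Points: 2, 6, 13, 16, 24, 26, 28, 30 (8 total).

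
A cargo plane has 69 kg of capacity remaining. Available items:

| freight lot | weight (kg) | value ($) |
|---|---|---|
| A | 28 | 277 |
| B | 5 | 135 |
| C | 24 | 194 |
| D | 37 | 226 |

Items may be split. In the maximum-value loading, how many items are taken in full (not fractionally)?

3

Greedy by value/weight ratio, highest first.
Order: B (135/5=27.00) > A (277/28=9.89) > C (194/24=8.08) > D (226/37=6.11)
Fill: take B (5 @ 135) → take A (28 @ 277) → take C (24 @ 194) → take 12/37 of D → 73.30; 69/69 used.
3 item(s) taken whole; one partial (take 12/37 of D).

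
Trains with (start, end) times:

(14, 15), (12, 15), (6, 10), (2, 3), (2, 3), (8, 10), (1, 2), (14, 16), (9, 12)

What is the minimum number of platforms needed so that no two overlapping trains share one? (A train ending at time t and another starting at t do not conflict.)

3

Count concurrent intervals with a sweep; the peak is the room count.
starts: [1, 2, 2, 6, 8, 9, 12, 14, 14]
ends:   [2, 3, 3, 10, 10, 12, 15, 15, 16]
s1→1 e2→0 s2→1 s2→2 e3→1 e3→0 s6→1 s8→2 s9→3  — peak 3.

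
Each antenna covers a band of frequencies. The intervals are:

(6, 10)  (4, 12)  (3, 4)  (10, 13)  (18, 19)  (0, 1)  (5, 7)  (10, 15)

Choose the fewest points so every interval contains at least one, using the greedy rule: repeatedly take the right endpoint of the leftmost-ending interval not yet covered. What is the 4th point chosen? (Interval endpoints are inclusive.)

Sort by right endpoint; whenever an interval is uncovered, place a point at its right end.
By right end: [0,1]  [3,4]  [5,7]  [6,10]  [4,12]  [10,13]  [10,15]  [18,19]
[0,1] uncovered → point at 1; [3,4] uncovered → point at 4; [5,7] uncovered → point at 7; [10,13] uncovered → point at 13; [18,19] uncovered → point at 19.
Points: 1, 4, 7, 13, 19 (5 total).

13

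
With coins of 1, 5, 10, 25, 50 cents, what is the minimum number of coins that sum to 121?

5

Greedy: take as many of the largest coin as possible, then repeat with the remainder.
121 = 2×50 + 2×10 + 1×1
Total coins = 2 + 2 + 1 = 5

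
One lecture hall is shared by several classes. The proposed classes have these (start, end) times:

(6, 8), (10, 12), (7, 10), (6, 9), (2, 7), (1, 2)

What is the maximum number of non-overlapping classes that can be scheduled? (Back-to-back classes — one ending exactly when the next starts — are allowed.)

4

By end time: (1,2), (2,7), (6,8), (6,9), (7,10), (10,12).
Pick (1,2); next start ≥ 2 → (2,7); next start ≥ 7 → (7,10); next start ≥ 10 → (10,12).
Selected 4 classes.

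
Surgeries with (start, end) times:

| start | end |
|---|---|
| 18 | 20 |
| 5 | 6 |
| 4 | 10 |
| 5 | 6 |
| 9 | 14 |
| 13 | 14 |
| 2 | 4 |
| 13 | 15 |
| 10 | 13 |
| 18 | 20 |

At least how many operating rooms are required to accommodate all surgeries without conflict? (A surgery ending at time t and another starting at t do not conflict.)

Count concurrent intervals with a sweep; the peak is the room count.
Events (time:±→running): 2:+→1 4:-→0 4:+→1 5:+→2 5:+→3 … peak 3.

3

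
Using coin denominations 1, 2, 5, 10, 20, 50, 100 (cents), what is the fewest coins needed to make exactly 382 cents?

7

Greedy: take as many of the largest coin as possible, then repeat with the remainder.
382 = 3×100 + 1×50 + 1×20 + 1×10 + 1×2
Total coins = 3 + 1 + 1 + 1 + 1 = 7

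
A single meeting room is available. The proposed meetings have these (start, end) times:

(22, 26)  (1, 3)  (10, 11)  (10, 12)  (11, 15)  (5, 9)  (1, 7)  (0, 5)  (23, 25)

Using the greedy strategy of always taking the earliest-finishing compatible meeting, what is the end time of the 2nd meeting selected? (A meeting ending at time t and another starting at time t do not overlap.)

9

Order by finish time; keep every interval that doesn't clash with the previous kept one.
Sorted by end: (1,3)  (0,5)  (1,7)  (5,9)  (10,11)  (10,12)  (11,15)  (23,25)  (22,26)
take (1,3); skip (1,7); take (5,9); take (10,11); skip (10,12); take (11,15); take (23,25).
Selected: (1,3) (5,9) (10,11) (11,15) (23,25)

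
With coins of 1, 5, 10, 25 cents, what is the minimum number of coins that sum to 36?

3

Use the largest denomination that fits, subtract, and repeat.
36 = 1×25 + 1×10 + 1×1
Total coins = 1 + 1 + 1 = 3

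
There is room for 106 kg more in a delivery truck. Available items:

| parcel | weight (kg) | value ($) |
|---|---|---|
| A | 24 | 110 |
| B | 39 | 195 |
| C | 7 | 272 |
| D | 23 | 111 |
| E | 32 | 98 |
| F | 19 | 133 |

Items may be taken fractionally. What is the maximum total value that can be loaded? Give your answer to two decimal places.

793.50

Order: C (272/7=38.86) > F (133/19=7.00) > B (195/39=5.00) > D (111/23=4.83) > A (110/24=4.58) > E (98/32=3.06)
Fill: take C (7 @ 272) → take F (19 @ 133) → take B (39 @ 195) → take D (23 @ 111) → take 18/24 of A → 82.50; 106/106 used.
Total value = 793.50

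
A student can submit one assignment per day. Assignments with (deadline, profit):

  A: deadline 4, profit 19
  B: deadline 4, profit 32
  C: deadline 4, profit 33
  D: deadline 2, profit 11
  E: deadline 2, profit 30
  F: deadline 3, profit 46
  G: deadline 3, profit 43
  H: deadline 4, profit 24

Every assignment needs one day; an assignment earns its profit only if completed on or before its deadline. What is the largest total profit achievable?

Take jobs in profit order; each goes to the latest open slot no later than its deadline.
By profit: F(d3,46), G(d3,43), C(d4,33), B(d4,32), E(d2,30), H(d4,24), A(d4,19), D(d2,11)
F→slot 3; G→slot 2; C→slot 4; B→slot 1; E skipped; H skipped; A skipped; D skipped.
Profit = 32 + 43 + 46 + 33 = 154

154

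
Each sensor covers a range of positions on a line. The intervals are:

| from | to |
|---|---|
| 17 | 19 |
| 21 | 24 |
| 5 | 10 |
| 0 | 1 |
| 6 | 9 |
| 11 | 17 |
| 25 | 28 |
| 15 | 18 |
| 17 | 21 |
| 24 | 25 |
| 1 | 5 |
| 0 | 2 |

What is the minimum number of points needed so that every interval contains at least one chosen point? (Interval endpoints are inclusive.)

5

Process intervals by earliest right end; each time one isn't hit yet, stab at its right endpoint.
Sorted: [0,1] [0,2] [1,5] [6,9] [5,10] [11,17] [15,18] [17,19] [17,21] [21,24] [24,25] [25,28]
{[0,1],[0,2],[1,5]} hit by 1; {[6,9],[5,10]} hit by 9; {[11,17],[15,18],[17,19],[17,21]} hit by 17; {[21,24],[24,25]} hit by 24; {[25,28]} hit by 28.
Points: 1, 9, 17, 24, 28 (5 total).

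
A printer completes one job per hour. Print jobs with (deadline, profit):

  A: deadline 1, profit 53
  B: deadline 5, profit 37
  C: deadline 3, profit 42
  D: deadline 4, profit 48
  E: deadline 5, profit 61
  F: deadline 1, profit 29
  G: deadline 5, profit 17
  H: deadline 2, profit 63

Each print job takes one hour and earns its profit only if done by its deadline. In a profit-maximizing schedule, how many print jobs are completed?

5

Take jobs in profit order; each goes to the latest open slot no later than its deadline.
By profit: H(d2,63), E(d5,61), A(d1,53), D(d4,48), C(d3,42), B(d5,37), F(d1,29), G(d5,17)
H→slot 2; E→slot 5; A→slot 1; D→slot 4; C→slot 3; B skipped; F skipped; G skipped.
5 of 8 scheduled.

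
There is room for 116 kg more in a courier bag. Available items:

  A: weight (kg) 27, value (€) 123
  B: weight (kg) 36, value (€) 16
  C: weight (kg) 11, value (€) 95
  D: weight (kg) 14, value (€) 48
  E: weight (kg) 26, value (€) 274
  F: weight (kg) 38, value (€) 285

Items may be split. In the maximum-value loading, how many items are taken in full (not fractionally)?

Ratios (sorted): E 10.54, C 8.64, F 7.50, A 4.56, D 3.43, B 0.44
take E (26 @ 274); take C (11 @ 95); take F (38 @ 285); take A (27 @ 123); take D (14 @ 48). Capacity used 116/116.
5 item(s) taken whole.

5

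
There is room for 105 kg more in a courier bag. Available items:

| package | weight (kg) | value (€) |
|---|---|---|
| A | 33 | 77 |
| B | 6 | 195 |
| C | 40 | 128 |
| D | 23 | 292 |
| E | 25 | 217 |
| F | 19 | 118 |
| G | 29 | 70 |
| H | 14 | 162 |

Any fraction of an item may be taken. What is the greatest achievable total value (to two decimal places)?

1041.60

Greedy by value/weight ratio, highest first.
Order: B (195/6=32.50) > D (292/23=12.70) > H (162/14=11.57) > E (217/25=8.68) > F (118/19=6.21) > C (128/40=3.20) > G (70/29=2.41) > A (77/33=2.33)
Fill: take B (6 @ 195) → take D (23 @ 292) → take H (14 @ 162) → take E (25 @ 217) → take F (19 @ 118) → take 18/40 of C → 57.60; 105/105 used.
Total value = 1041.60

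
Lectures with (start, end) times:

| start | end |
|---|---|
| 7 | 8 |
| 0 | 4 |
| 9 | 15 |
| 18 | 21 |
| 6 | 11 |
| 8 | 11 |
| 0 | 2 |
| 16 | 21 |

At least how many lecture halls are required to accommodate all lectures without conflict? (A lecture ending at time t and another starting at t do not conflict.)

The answer is the maximum number of intervals overlapping at any instant.
Events (time:±→running): 0:+→1 0:+→2 2:-→1 4:-→0 6:+→1 7:+→2 8:-→1 8:+→2 9:+→3 … peak 3.

3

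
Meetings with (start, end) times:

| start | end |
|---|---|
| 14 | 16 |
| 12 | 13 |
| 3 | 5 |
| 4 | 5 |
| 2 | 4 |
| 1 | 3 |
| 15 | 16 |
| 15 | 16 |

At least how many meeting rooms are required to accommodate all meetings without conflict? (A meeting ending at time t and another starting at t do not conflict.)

starts: [1, 2, 3, 4, 12, 14, 15, 15]
ends:   [3, 4, 5, 5, 13, 16, 16, 16]
s1→1 s2→2 e3→1 s3→2 e4→1 s4→2 e5→1 e5→0 s12→1 e13→0 s14→1 s15→2 s15→3  — peak 3.

3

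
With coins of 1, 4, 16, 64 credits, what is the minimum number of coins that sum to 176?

5

Greedy: take as many of the largest coin as possible, then repeat with the remainder.
176 − 2×64→48 − 3×16→0
Total coins = 2 + 3 = 5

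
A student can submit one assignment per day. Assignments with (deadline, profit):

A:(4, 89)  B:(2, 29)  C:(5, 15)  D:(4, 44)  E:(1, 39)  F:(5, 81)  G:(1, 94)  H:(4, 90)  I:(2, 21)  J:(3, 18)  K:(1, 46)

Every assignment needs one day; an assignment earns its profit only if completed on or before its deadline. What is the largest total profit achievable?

Profit order: G=94 H=90 A=89 F=81 K=46 D=44 E=39 B=29 I=21 J=18 C=15
Assign: G→slot 1, H→slot 4, A→slot 3, F→slot 5, K skipped, D→slot 2, E skipped, B skipped, I skipped, J skipped, C skipped.
Slots: [1:G] [2:D] [3:A] [4:H] [5:F]
Profit = 94 + 44 + 89 + 90 + 81 = 398

398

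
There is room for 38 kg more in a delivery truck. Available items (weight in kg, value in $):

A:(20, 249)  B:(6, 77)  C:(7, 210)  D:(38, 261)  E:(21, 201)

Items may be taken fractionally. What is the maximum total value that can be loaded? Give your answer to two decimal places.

Order: C (210/7=30.00) > B (77/6=12.83) > A (249/20=12.45) > E (201/21=9.57) > D (261/38=6.87)
Fill: take C (7 @ 210) → take B (6 @ 77) → take A (20 @ 249) → take 5/21 of E → 47.86; 38/38 used.
Total value = 583.86

583.86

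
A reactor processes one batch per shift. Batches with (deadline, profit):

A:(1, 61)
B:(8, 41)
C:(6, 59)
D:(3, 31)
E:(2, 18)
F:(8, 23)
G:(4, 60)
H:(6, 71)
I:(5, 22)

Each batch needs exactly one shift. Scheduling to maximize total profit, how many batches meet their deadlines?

Take jobs in profit order; each goes to the latest open slot no later than its deadline.
By profit: H(d6,71), A(d1,61), G(d4,60), C(d6,59), B(d8,41), D(d3,31), F(d8,23), I(d5,22), E(d2,18)
H→slot 6; A→slot 1; G→slot 4; C→slot 5; B→slot 8; D→slot 3; F→slot 7; I→slot 2; E skipped.
8 of 9 scheduled.

8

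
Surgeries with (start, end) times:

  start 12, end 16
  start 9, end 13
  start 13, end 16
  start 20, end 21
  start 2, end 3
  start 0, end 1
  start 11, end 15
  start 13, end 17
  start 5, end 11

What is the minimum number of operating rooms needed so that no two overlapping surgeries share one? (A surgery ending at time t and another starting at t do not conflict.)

4

starts: [0, 2, 5, 9, 11, 12, 13, 13, 20]
ends:   [1, 3, 11, 13, 15, 16, 16, 17, 21]
s0→1 e1→0 s2→1 e3→0 s5→1 s9→2 e11→1 s11→2 s12→3 e13→2 s13→3 s13→4  — peak 4.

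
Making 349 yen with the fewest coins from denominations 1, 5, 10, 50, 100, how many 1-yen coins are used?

4

349 − 3×100→49 − 4×10→9 − 1×5→4 − 4×1→0
Count of 1: 4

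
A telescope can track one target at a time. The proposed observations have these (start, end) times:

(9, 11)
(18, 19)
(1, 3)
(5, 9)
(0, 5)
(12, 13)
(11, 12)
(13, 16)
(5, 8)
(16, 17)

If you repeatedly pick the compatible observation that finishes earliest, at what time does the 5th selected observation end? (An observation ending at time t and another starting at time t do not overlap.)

13

Sorted by end: (1,3)  (0,5)  (5,8)  (5,9)  (9,11)  (11,12)  (12,13)  (13,16)  (16,17)  (18,19)
take (1,3); skip (0,5); take (5,8); take (9,11); take (11,12); take (12,13); take (13,16); take (16,17); take (18,19).
Selected: (1,3) (5,8) (9,11) (11,12) (12,13) (13,16) (16,17) (18,19)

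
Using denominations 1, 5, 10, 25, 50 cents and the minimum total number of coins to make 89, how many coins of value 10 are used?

1

89 = 1×50 + 1×25 + 1×10 + 4×1
Count of 10: 1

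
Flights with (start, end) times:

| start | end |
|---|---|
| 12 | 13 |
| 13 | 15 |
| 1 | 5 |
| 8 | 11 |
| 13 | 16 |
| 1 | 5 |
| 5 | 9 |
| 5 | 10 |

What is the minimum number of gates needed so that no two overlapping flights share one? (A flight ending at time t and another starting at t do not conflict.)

starts: [1, 1, 5, 5, 8, 12, 13, 13]
ends:   [5, 5, 9, 10, 11, 13, 15, 16]
s1→1 s1→2 e5→1 e5→0 s5→1 s5→2 s8→3  — peak 3.

3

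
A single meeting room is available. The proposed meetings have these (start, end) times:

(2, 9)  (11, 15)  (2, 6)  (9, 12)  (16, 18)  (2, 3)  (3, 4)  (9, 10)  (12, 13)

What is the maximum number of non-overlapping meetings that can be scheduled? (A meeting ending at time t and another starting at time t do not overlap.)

Sorted by end: (2,3)  (3,4)  (2,6)  (2,9)  (9,10)  (9,12)  (12,13)  (11,15)  (16,18)
take (2,3); take (3,4); take (9,10); take (12,13); take (16,18).
Selected 5 meetings.

5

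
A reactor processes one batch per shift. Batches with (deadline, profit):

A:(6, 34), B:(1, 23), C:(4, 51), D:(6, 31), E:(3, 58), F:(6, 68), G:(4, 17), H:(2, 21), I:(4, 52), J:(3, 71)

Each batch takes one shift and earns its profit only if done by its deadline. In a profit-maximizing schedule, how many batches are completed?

6

By profit: J(d3,71), F(d6,68), E(d3,58), I(d4,52), C(d4,51), A(d6,34), D(d6,31), B(d1,23), H(d2,21), G(d4,17)
J→slot 3; F→slot 6; E→slot 2; I→slot 4; C→slot 1; A→slot 5; D skipped; B skipped; H skipped; G skipped.
6 of 10 scheduled.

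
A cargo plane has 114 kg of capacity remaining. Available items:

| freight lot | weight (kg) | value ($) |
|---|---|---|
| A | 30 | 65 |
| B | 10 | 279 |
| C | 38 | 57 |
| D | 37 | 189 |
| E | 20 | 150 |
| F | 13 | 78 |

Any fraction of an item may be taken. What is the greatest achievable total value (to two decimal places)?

767.00

Sort by value per unit weight and fill in that order.
Ratios (sorted): B 27.90, E 7.50, F 6.00, D 5.11, A 2.17, C 1.50
take B (10 @ 279); take E (20 @ 150); take F (13 @ 78); take D (37 @ 189); take A (30 @ 65); take 4/38 of C → 6.00. Capacity used 114/114.
Total value = 767.00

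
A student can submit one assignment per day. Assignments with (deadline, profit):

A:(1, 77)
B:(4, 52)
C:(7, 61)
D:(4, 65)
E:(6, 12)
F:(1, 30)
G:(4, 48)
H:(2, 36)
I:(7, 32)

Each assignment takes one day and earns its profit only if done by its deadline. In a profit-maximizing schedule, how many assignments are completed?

Sort by profit descending; place each in the latest free slot ≤ its deadline.
Profit order: A=77 D=65 C=61 B=52 G=48 H=36 I=32 F=30 E=12
Assign: A→slot 1, D→slot 4, C→slot 7, B→slot 3, G→slot 2, H skipped, I→slot 6, F skipped, E→slot 5.
Slots: [1:A] [2:G] [3:B] [4:D] [5:E] [6:I] [7:C]
7 of 9 scheduled.

7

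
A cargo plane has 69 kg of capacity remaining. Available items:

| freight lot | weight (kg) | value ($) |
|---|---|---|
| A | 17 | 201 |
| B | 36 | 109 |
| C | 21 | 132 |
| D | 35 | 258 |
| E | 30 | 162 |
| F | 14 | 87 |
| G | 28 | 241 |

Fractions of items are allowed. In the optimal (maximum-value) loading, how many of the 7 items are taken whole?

2

Sort by value per unit weight and fill in that order.
Order: A (201/17=11.82) > G (241/28=8.61) > D (258/35=7.37) > C (132/21=6.29) > F (87/14=6.21) > E (162/30=5.40) > B (109/36=3.03)
Fill: take A (17 @ 201) → take G (28 @ 241) → take 24/35 of D → 176.91; 69/69 used.
2 item(s) taken whole; one partial (take 24/35 of D).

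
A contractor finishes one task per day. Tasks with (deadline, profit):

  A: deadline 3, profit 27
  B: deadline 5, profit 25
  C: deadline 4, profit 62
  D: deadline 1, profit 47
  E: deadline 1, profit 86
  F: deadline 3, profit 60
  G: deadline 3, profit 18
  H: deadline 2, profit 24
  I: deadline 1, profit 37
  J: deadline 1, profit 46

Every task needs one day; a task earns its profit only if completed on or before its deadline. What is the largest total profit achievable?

260

Sort by profit descending; place each in the latest free slot ≤ its deadline.
By profit: E(d1,86), C(d4,62), F(d3,60), D(d1,47), J(d1,46), I(d1,37), A(d3,27), B(d5,25), H(d2,24), G(d3,18)
E→slot 1; C→slot 4; F→slot 3; D skipped; J skipped; I skipped; A→slot 2; B→slot 5; H skipped; G skipped.
Profit = 86 + 27 + 60 + 62 + 25 = 260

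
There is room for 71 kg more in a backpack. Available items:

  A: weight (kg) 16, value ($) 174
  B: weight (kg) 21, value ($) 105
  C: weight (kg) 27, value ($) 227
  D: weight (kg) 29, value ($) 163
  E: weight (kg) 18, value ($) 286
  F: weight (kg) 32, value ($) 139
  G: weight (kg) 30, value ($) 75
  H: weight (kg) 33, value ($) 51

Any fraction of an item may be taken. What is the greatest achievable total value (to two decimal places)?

743.21

Order: E (286/18=15.89) > A (174/16=10.88) > C (227/27=8.41) > D (163/29=5.62) > B (105/21=5.00) > F (139/32=4.34) > G (75/30=2.50) > H (51/33=1.55)
Fill: take E (18 @ 286) → take A (16 @ 174) → take C (27 @ 227) → take 10/29 of D → 56.21; 71/71 used.
Total value = 743.21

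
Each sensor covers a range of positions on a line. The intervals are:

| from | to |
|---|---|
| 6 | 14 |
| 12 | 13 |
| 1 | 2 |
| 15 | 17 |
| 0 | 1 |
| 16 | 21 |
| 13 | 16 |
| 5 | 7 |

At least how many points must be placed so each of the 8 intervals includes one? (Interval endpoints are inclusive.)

4

Process intervals by earliest right end; each time one isn't hit yet, stab at its right endpoint.
Sorted: [0,1] [1,2] [5,7] [12,13] [6,14] [13,16] [15,17] [16,21]
{[0,1],[1,2]} hit by 1; {[5,7]} hit by 7; {[12,13],[6,14],[13,16]} hit by 13; {[15,17],[16,21]} hit by 17.
Points: 1, 7, 13, 17 (4 total).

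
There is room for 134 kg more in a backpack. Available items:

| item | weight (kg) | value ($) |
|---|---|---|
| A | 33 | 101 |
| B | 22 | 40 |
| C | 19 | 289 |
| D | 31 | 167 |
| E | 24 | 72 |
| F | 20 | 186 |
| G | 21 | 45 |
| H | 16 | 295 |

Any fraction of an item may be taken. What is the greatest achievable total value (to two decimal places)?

Order: H (295/16=18.44) > C (289/19=15.21) > F (186/20=9.30) > D (167/31=5.39) > A (101/33=3.06) > E (72/24=3.00) > G (45/21=2.14) > B (40/22=1.82)
Fill: take H (16 @ 295) → take C (19 @ 289) → take F (20 @ 186) → take D (31 @ 167) → take A (33 @ 101) → take 15/24 of E → 45.00; 134/134 used.
Total value = 1083.00

1083.00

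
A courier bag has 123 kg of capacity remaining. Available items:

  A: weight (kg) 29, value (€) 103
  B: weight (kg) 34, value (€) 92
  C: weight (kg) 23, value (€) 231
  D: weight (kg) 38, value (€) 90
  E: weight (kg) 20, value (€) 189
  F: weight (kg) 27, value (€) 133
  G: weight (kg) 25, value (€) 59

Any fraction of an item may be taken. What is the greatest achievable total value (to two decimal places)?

Sort by value per unit weight and fill in that order.
Ratios (sorted): C 10.04, E 9.45, F 4.93, A 3.55, B 2.71, D 2.37, G 2.36
take C (23 @ 231); take E (20 @ 189); take F (27 @ 133); take A (29 @ 103); take 24/34 of B → 64.94. Capacity used 123/123.
Total value = 720.94

720.94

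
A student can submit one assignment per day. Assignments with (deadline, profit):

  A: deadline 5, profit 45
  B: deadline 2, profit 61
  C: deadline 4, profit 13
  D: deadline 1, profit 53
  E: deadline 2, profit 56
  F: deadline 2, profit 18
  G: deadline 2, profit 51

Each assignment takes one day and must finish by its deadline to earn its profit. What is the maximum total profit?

175

Sort by profit descending; place each in the latest free slot ≤ its deadline.
By profit: B(d2,61), E(d2,56), D(d1,53), G(d2,51), A(d5,45), F(d2,18), C(d4,13)
B→slot 2; E→slot 1; D skipped; G skipped; A→slot 5; F skipped; C→slot 4.
Profit = 56 + 61 + 13 + 45 = 175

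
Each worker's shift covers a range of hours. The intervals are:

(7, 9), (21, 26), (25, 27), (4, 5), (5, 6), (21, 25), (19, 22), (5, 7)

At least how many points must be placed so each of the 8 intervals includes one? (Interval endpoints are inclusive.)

4

Process intervals by earliest right end; each time one isn't hit yet, stab at its right endpoint.
Sorted: [4,5] [5,6] [5,7] [7,9] [19,22] [21,25] [21,26] [25,27]
{[4,5],[5,6],[5,7]} hit by 5; {[7,9]} hit by 9; {[19,22],[21,25],[21,26]} hit by 22; {[25,27]} hit by 27.
Points: 5, 9, 22, 27 (4 total).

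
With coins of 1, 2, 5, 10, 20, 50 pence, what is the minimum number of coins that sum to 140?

4

140 − 2×50→40 − 2×20→0
Total coins = 2 + 2 = 4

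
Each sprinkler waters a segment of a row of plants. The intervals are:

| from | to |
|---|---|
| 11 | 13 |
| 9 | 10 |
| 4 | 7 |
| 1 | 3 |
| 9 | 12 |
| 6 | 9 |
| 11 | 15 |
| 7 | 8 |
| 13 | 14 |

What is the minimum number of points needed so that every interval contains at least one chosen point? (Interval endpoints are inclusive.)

Process intervals by earliest right end; each time one isn't hit yet, stab at its right endpoint.
Sorted: [1,3] [4,7] [7,8] [6,9] [9,10] [9,12] [11,13] [13,14] [11,15]
{[1,3]} hit by 3; {[4,7],[7,8],[6,9]} hit by 7; {[9,10],[9,12]} hit by 10; {[11,13],[13,14],[11,15]} hit by 13.
Points: 3, 7, 10, 13 (4 total).

4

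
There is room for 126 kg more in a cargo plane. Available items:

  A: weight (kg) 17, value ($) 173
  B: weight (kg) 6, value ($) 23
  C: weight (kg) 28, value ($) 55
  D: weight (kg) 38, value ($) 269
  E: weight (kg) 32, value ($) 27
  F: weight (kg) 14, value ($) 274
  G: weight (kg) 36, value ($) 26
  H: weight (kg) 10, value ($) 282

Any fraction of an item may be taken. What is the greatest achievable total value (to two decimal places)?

1086.97

Greedy by value/weight ratio, highest first.
Order: H (282/10=28.20) > F (274/14=19.57) > A (173/17=10.18) > D (269/38=7.08) > B (23/6=3.83) > C (55/28=1.96) > E (27/32=0.84) > G (26/36=0.72)
Fill: take H (10 @ 282) → take F (14 @ 274) → take A (17 @ 173) → take D (38 @ 269) → take B (6 @ 23) → take C (28 @ 55) → take 13/32 of E → 10.97; 126/126 used.
Total value = 1086.97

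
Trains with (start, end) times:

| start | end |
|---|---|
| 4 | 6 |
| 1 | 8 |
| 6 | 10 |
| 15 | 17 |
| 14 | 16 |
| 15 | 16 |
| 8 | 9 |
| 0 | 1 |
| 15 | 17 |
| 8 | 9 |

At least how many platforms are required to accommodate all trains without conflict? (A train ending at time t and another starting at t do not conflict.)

Count concurrent intervals with a sweep; the peak is the room count.
starts: [0, 1, 4, 6, 8, 8, 14, 15, 15, 15]
ends:   [1, 6, 8, 9, 9, 10, 16, 16, 17, 17]
s0→1 e1→0 s1→1 s4→2 e6→1 s6→2 e8→1 s8→2 s8→3 e9→2 e9→1 e10→0 s14→1 s15→2 s15→3 s15→4  — peak 4.

4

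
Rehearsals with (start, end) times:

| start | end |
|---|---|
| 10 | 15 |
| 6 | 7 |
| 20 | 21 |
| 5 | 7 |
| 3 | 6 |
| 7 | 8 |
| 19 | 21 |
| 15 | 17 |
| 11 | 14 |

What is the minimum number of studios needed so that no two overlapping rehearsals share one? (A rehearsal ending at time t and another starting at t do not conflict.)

2

Count concurrent intervals with a sweep; the peak is the room count.
starts: [3, 5, 6, 7, 10, 11, 15, 19, 20]
ends:   [6, 7, 7, 8, 14, 15, 17, 21, 21]
s3→1 s5→2  — peak 2.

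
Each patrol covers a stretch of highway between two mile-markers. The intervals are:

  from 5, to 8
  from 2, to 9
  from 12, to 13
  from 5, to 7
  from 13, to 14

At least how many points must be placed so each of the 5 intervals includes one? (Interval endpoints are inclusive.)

2

Sort by right endpoint; whenever an interval is uncovered, place a point at its right end.
By right end: [5,7]  [5,8]  [2,9]  [12,13]  [13,14]
[5,7] uncovered → point at 7; [12,13] uncovered → point at 13.
Points: 7, 13 (2 total).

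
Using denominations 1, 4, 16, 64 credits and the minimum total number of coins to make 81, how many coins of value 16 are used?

Use the largest denomination that fits, subtract, and repeat.
81 − 1×64→17 − 1×16→1 − 1×1→0
Count of 16: 1

1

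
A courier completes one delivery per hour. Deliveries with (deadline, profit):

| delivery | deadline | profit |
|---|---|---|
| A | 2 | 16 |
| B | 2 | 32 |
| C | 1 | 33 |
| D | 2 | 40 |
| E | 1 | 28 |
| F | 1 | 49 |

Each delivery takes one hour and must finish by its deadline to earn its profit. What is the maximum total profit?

89

Take jobs in profit order; each goes to the latest open slot no later than its deadline.
By profit: F(d1,49), D(d2,40), C(d1,33), B(d2,32), E(d1,28), A(d2,16)
F→slot 1; D→slot 2; C skipped; B skipped; E skipped; A skipped.
Profit = 49 + 40 = 89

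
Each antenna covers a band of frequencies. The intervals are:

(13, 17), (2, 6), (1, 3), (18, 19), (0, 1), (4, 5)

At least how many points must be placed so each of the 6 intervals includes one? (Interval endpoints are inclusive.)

4

Process intervals by earliest right end; each time one isn't hit yet, stab at its right endpoint.
Sorted: [0,1] [1,3] [4,5] [2,6] [13,17] [18,19]
{[0,1],[1,3]} hit by 1; {[4,5],[2,6]} hit by 5; {[13,17]} hit by 17; {[18,19]} hit by 19.
Points: 1, 5, 17, 19 (4 total).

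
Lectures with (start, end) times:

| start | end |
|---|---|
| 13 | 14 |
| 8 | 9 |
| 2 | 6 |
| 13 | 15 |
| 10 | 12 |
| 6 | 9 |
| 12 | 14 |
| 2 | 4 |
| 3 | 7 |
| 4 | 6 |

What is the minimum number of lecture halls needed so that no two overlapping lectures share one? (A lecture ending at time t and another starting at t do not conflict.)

starts: [2, 2, 3, 4, 6, 8, 10, 12, 13, 13]
ends:   [4, 6, 6, 7, 9, 9, 12, 14, 14, 15]
s2→1 s2→2 s3→3  — peak 3.

3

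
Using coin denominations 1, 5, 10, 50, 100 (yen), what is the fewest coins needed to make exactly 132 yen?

6

132 = 1×100 + 3×10 + 2×1
Total coins = 1 + 3 + 2 = 6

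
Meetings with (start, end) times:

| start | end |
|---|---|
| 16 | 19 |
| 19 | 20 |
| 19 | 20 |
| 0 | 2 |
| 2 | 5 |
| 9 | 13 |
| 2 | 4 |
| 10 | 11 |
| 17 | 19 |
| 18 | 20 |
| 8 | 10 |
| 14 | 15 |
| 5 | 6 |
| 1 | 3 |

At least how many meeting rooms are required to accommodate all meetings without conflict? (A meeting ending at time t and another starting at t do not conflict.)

Count concurrent intervals with a sweep; the peak is the room count.
Events (time:±→running): 0:+→1 1:+→2 2:-→1 2:+→2 2:+→3 … peak 3.

3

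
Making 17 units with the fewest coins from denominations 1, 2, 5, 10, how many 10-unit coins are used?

1

Use the largest denomination that fits, subtract, and repeat.
17 = 1×10 + 1×5 + 1×2
Count of 10: 1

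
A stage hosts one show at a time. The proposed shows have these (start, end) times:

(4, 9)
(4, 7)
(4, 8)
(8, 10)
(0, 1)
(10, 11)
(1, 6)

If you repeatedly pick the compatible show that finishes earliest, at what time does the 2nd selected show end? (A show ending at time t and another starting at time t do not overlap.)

6

Greedy by earliest finish: after sorting by end time, pick each interval compatible with the last pick.
Sorted by end: (0,1)  (1,6)  (4,7)  (4,8)  (4,9)  (8,10)  (10,11)
take (0,1); take (1,6); take (8,10); take (10,11).
Selected: (0,1) (1,6) (8,10) (10,11)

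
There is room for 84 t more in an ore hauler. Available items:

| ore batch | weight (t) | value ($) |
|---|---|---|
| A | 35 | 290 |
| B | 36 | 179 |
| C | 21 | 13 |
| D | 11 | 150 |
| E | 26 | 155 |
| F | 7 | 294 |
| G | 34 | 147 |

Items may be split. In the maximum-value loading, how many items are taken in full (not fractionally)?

Sort by value per unit weight and fill in that order.
Ratios (sorted): F 42.00, D 13.64, A 8.29, E 5.96, B 4.97, G 4.32, C 0.62
take F (7 @ 294); take D (11 @ 150); take A (35 @ 290); take E (26 @ 155); take 5/36 of B → 24.86. Capacity used 84/84.
4 item(s) taken whole; one partial (take 5/36 of B).

4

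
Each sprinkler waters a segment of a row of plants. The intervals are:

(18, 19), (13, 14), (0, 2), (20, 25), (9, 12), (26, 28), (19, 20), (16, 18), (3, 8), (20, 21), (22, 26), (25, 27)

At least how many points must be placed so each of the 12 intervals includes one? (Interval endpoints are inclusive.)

Process intervals by earliest right end; each time one isn't hit yet, stab at its right endpoint.
By right end: [0,2]  [3,8]  [9,12]  [13,14]  [16,18]  [18,19]  [19,20]  [20,21]  [20,25]  [22,26]  [25,27]  [26,28]
[0,2] uncovered → point at 2; [3,8] uncovered → point at 8; [9,12] uncovered → point at 12; [13,14] uncovered → point at 14; [16,18] uncovered → point at 18; [19,20] uncovered → point at 20; [22,26] uncovered → point at 26.
Points: 2, 8, 12, 14, 18, 20, 26 (7 total).

7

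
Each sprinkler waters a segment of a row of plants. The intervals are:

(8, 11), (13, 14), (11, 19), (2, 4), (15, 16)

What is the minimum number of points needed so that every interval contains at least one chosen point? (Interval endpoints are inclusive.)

4

Sort by right endpoint; whenever an interval is uncovered, place a point at its right end.
Sorted: [2,4] [8,11] [13,14] [15,16] [11,19]
{[2,4]} hit by 4; {[8,11]} hit by 11; {[13,14]} hit by 14; {[15,16],[11,19]} hit by 16.
Points: 4, 11, 14, 16 (4 total).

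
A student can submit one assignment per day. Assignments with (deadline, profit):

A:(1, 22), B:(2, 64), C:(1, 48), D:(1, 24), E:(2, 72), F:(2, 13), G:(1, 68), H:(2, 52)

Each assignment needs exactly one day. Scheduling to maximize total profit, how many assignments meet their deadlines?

2

Sort by profit descending; place each in the latest free slot ≤ its deadline.
By profit: E(d2,72), G(d1,68), B(d2,64), H(d2,52), C(d1,48), D(d1,24), A(d1,22), F(d2,13)
E→slot 2; G→slot 1; B skipped; H skipped; C skipped; D skipped; A skipped; F skipped.
2 of 8 scheduled.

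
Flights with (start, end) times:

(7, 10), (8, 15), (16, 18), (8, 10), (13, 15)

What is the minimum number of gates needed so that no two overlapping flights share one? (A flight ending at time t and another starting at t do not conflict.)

The answer is the maximum number of intervals overlapping at any instant.
Events (time:±→running): 7:+→1 8:+→2 8:+→3 … peak 3.

3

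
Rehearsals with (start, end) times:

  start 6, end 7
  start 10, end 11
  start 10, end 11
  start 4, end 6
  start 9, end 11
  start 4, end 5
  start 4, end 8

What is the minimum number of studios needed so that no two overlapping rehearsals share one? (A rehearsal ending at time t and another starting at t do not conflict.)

Events (time:±→running): 4:+→1 4:+→2 4:+→3 … peak 3.

3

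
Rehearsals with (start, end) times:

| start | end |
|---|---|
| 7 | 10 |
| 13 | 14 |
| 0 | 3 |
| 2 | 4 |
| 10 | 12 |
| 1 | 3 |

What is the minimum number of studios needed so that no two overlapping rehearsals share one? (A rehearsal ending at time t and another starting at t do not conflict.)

3

The answer is the maximum number of intervals overlapping at any instant.
starts: [0, 1, 2, 7, 10, 13]
ends:   [3, 3, 4, 10, 12, 14]
s0→1 s1→2 s2→3  — peak 3.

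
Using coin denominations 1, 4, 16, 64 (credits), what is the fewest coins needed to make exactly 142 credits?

7

Use the largest denomination that fits, subtract, and repeat.
142 − 2×64→14 − 3×4→2 − 2×1→0
Total coins = 2 + 3 + 2 = 7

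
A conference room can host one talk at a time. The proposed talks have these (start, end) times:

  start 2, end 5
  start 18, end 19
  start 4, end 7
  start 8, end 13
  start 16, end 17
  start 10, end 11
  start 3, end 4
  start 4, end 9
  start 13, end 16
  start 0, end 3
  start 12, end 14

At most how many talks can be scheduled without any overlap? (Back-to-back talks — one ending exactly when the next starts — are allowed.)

By end time: (0,3), (3,4), (2,5), (4,7), (4,9), (10,11), (8,13), (12,14), (13,16), (16,17), (18,19).
Pick (0,3); next start ≥ 3 → (3,4); next start ≥ 4 → (4,7); next start ≥ 7 → (10,11); next start ≥ 11 → (12,14); next start ≥ 14 → (16,17); next start ≥ 17 → (18,19).
Selected 7 talks.

7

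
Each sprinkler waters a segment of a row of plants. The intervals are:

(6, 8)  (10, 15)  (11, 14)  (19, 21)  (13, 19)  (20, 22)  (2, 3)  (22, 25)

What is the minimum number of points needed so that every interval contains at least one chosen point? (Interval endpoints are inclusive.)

5

By right end: [2,3]  [6,8]  [11,14]  [10,15]  [13,19]  [19,21]  [20,22]  [22,25]
[2,3] uncovered → point at 3; [6,8] uncovered → point at 8; [11,14] uncovered → point at 14; [19,21] uncovered → point at 21; [22,25] uncovered → point at 25.
Points: 3, 8, 14, 21, 25 (5 total).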